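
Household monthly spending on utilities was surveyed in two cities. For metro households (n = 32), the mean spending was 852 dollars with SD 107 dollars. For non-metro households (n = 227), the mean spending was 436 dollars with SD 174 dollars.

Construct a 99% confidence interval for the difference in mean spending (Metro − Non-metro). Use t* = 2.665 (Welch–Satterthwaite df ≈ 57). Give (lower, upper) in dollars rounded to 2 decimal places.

SE₁ = s₁/√n₁ = 107/√32 = 18.9151; SE₂ = 174/√227 = 11.5488.
Independent samples, unequal variances: SE_diff = √(SE₁² + SE₂²) = √(357.78100801 + 133.37478144) = 22.1620.
t* = 2.665, so margin of error = 2.665 × 22.1620 = 59.0617.
Difference in means = 852 − 436 = 416.0000.
416.0000 ± 59.0617 → (356.94, 475.06).

(356.94, 475.06)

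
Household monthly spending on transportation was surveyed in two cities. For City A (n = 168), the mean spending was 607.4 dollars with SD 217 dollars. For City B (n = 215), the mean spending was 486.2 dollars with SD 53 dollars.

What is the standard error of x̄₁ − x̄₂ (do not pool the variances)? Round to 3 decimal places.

SE₁ = s₁/√n₁ = 217/√168 = 16.7419; SE₂ = 53/√215 = 3.6146.
Independent samples, unequal variances: SE_diff = √(SE₁² + SE₂²) = √(280.29121561 + 13.06533316) = 17.1277.

17.128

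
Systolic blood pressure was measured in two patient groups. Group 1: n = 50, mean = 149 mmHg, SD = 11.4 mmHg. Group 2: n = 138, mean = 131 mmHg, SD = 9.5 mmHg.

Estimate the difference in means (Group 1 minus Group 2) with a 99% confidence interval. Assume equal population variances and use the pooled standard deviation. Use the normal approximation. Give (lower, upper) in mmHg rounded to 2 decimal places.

(13.73, 22.27)

s_p = √[((n₁−1)s₁² + (n₂−1)s₂²)/(n₁+n₂−2)] = √[(49·11.4² + 137·9.5²)/186] = 10.0355.
SE = 10.0355·√(1/50 + 1/138) = 1.6565.
With z* = 2.576, margin = 2.576 × 1.6565 = 4.2671.
x̄₁ − x̄₂ = 149 − 131 = 18.0000; interval 18.0000 ± 4.2671 = (13.73, 22.27).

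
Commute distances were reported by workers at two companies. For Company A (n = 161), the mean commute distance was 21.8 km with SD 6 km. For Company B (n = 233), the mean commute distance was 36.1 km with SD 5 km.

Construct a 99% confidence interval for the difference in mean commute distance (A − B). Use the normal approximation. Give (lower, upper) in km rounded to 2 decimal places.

(-15.78, -12.82)

SE₁ = s₁/√n₁ = 6/√161 = 0.4729; SE₂ = 5/√233 = 0.3276.
Independent samples, unequal variances: SE_diff = √(SE₁² + SE₂²) = √(0.22363441 + 0.10732176) = 0.5753.
z* = 2.576, so margin of error = 2.576 × 0.5753 = 1.4820.
Difference in means = 21.8 − 36.1 = -14.3000.
-14.3000 ± 1.4820 → (-15.78, -12.82).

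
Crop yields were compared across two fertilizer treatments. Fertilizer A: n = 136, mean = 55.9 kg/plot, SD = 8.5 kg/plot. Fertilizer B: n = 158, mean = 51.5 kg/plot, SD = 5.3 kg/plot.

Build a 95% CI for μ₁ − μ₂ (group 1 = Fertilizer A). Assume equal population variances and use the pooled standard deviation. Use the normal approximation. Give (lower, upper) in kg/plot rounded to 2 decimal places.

(2.80, 6.00)

Pooled variance s_p² = [135·8.5² + 157·5.3²] / (136+158−2) = 48.5064, so s_p = 6.9647.
SE_diff = s_p·√(1/n₁ + 1/n₂) = 6.9647·√(1/136 + 1/158) = 0.8147.
z* = 1.960; margin = 1.960 × 0.8147 = 1.5968.
Difference = 55.9 − 51.5 = 4.4000.
4.4000 ± 1.5968 → (2.80, 6.00).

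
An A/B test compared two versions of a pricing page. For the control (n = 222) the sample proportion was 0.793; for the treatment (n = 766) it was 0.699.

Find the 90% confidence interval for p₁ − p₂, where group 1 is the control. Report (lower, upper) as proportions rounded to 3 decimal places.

(0.042, 0.146)

Each SE is √(p̂(1−p̂)/n): √(0.7930·0.2070/222) = 0.02719 and √(0.6990·0.3010/766) = 0.01657.
SE(p̂₁ − p̂₂) = √(SE₁² + SE₂²) = √(0.0007392961 + 0.0002745649) = 0.03184, since the two samples are independent.
At 90% confidence z* = 1.645; margin = 1.645 × 0.03184 = 0.05238.
The difference is 0.7930 − 0.6990 = 0.0940, so the interval is 0.0940 ± 0.05238 = (0.042, 0.146).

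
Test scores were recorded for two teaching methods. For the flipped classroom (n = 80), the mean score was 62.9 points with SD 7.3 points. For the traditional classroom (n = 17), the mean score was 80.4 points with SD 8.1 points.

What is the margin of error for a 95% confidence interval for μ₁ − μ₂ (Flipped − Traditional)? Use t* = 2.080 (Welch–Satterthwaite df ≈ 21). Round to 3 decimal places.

4.425

Standard errors of each mean: 7.3/√80 = 0.8162 and 8.1/√17 = 1.9645.
SE(x̄₁ − x̄₂) = √(0.8162² + 1.9645²) = 2.1273 for independent samples with unequal variances.
With t* = 2.080, the margin is 2.080 × 2.1273 = 4.4248.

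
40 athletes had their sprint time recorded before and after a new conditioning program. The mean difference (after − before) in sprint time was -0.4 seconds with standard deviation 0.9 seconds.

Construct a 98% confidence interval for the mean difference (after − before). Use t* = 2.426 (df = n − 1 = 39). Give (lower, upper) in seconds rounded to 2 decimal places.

Paired design: SE = s_d/√n = 0.9/√40 = 0.1423.
t* = 2.426; margin of error = 2.426 × 0.1423 = 0.3452.
-0.4 ± 0.3452 → (-0.75, -0.05).

(-0.75, -0.05)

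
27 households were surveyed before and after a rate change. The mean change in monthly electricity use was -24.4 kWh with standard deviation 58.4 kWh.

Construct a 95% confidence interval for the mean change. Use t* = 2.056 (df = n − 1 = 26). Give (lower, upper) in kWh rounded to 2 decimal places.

Paired design: SE = s_d/√n = 58.4/√27 = 11.2391.
t* = 2.056; margin of error = 2.056 × 11.2391 = 23.1076.
-24.4 ± 23.1076 → (-47.51, -1.29).

(-47.51, -1.29)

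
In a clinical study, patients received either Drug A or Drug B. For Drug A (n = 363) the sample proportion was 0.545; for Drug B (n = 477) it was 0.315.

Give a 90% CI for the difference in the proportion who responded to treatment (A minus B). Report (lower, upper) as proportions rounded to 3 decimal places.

(0.175, 0.285)

Each SE is √(p̂(1−p̂)/n): √(0.5450·0.4550/363) = 0.02614 and √(0.3150·0.6850/477) = 0.02127.
SE(p̂₁ − p̂₂) = √(SE₁² + SE₂²) = √(0.0006832996 + 0.0004524129) = 0.03370, since the two samples are independent.
At 90% confidence z* = 1.645; margin = 1.645 × 0.03370 = 0.05544.
The difference is 0.5450 − 0.3150 = 0.2300, so the interval is 0.2300 ± 0.05544 = (0.175, 0.285).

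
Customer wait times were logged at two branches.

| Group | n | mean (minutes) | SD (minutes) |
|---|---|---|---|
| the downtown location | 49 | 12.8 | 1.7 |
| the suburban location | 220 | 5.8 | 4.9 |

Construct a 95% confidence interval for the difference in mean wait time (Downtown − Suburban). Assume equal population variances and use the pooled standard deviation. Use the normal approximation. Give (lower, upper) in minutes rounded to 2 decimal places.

(5.61, 8.39)

Pooled variance s_p² = [48·1.7² + 219·4.9²] / (49+220−2) = 20.2131, so s_p = 4.4959.
SE_diff = s_p·√(1/n₁ + 1/n₂) = 4.4959·√(1/49 + 1/220) = 0.7102.
z* = 1.960; margin = 1.960 × 0.7102 = 1.3920.
Difference = 12.8 − 5.8 = 7.0000.
7.0000 ± 1.3920 → (5.61, 8.39).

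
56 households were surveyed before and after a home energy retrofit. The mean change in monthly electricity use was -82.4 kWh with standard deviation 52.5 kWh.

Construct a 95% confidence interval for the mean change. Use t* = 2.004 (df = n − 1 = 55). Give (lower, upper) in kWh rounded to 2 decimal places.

This is a matched-pairs design, so SE = s_d/√n = 52.5/√56 = 7.0156.
Margin = 2.004 × 7.0156 = 14.0593; the interval is -82.4 ± 14.0593 = (-96.46, -68.34).

(-96.46, -68.34)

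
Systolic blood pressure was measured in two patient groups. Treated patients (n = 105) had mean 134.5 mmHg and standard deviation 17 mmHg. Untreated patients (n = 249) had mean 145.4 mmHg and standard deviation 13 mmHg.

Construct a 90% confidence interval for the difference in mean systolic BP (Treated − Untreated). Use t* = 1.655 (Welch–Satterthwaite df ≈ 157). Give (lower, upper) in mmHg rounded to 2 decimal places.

(-13.97, -7.83)

Per-group SEs: s₁/√n₁ = 17/√105 = 1.6590, s₂/√n₂ = 13/√249 = 0.8238.
Unpooled SE of the difference: √(2.752281 + 0.67864644) = 1.8523.
Margin of error = t* · SE = 1.655 × 1.8523 = 3.0656.
x̄₁ − x̄₂ = 134.5 − 145.4 = -10.9000.
CI: -10.9000 ± 3.0656 = (-13.97, -7.83).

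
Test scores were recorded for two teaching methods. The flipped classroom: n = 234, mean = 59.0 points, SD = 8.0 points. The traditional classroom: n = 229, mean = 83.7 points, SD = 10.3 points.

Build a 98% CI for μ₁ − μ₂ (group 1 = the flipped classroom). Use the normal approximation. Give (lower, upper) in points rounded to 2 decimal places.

(-26.70, -22.70)

Standard errors of each mean: 8.0/√234 = 0.5230 and 10.3/√229 = 0.6806.
SE(x̄₁ − x̄₂) = √(0.5230² + 0.6806²) = 0.8583 for independent samples with unequal variances.
With z* = 2.326, the margin is 2.326 × 0.8583 = 1.9964.
x̄₁ − x̄₂ = 59.0 − 83.7 = -24.7000; the interval is -24.7000 ± 1.9964 = (-26.70, -22.70).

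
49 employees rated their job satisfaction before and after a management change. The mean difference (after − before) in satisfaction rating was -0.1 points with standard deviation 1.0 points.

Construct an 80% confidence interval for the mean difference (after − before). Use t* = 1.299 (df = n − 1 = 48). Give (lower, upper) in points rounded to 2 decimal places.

(-0.29, 0.09)

Paired design: SE = s_d/√n = 1.0/√49 = 0.1429.
t* = 1.299; margin of error = 1.299 × 0.1429 = 0.1856.
-0.1 ± 0.1856 → (-0.29, 0.09).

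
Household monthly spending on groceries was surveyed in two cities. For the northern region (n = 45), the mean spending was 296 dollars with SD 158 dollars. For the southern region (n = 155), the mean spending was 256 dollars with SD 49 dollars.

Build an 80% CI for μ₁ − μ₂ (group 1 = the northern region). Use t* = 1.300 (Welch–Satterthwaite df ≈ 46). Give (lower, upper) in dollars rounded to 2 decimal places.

Standard errors of each mean: 158/√45 = 23.5532 and 49/√155 = 3.9358.
SE(x̄₁ − x̄₂) = √(23.5532² + 3.9358²) = 23.8798 for independent samples with unequal variances.
With t* = 1.300, the margin is 1.300 × 23.8798 = 31.0437.
x̄₁ − x̄₂ = 296 − 256 = 40.0000; the interval is 40.0000 ± 31.0437 = (8.96, 71.04).

(8.96, 71.04)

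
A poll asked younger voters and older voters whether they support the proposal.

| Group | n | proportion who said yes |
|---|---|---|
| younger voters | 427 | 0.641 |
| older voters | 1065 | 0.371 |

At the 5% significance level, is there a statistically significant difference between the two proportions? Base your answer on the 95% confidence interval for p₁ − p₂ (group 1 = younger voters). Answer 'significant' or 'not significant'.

significant

SE₁ = √(p̂₁(1−p̂₁)/n₁) = √(0.6410·0.3590/427) = 0.02321; SE₂ = √(0.3710·0.6290/1065) = 0.01480.
Independent samples: SE of the difference = √(SE₁² + SE₂²) = √(0.0005387041 + 0.00021904) = 0.02753.
z* for 95% confidence is 1.960, so the margin of error is 1.960 × 0.02753 = 0.05396.
Point estimate p̂₁ − p̂₂ = 0.6410 − 0.3710 = 0.2700.
0.2700 ± 0.05396 → (0.21604, 0.32396).
The interval (0.21604, 0.32396) does not contain 0, so the difference is significant.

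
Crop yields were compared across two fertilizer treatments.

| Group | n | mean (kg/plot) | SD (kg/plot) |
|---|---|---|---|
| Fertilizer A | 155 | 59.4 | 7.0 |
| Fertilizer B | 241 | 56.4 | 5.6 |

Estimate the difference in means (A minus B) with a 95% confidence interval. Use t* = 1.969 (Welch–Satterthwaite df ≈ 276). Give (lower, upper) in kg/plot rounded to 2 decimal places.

Per-group SEs: s₁/√n₁ = 7.0/√155 = 0.5623, s₂/√n₂ = 5.6/√241 = 0.3607.
Unpooled SE of the difference: √(0.31618129 + 0.13010449) = 0.6680.
Margin of error = t* · SE = 1.969 × 0.6680 = 1.3153.
x̄₁ − x̄₂ = 59.4 − 56.4 = 3.0000.
CI: 3.0000 ± 1.3153 = (1.68, 4.32).

(1.68, 4.32)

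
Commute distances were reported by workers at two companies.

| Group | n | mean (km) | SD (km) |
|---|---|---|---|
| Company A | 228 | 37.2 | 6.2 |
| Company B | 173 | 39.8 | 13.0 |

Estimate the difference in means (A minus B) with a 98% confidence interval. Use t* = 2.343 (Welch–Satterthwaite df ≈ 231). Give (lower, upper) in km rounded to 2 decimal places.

(-5.11, -0.09)

SE₁ = s₁/√n₁ = 6.2/√228 = 0.4106; SE₂ = 13.0/√173 = 0.9884.
Independent samples, unequal variances: SE_diff = √(SE₁² + SE₂²) = √(0.16859236 + 0.97693456) = 1.0703.
t* = 2.343, so margin of error = 2.343 × 1.0703 = 2.5077.
Difference in means = 37.2 − 39.8 = -2.6000.
-2.6000 ± 2.5077 → (-5.11, -0.09).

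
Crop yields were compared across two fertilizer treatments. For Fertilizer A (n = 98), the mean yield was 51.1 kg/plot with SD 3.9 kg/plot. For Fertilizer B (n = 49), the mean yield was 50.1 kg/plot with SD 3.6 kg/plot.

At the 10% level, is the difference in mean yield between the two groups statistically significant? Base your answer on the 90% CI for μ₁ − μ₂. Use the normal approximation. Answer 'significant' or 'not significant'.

not significant

Per-group SEs: s₁/√n₁ = 3.9/√98 = 0.3940, s₂/√n₂ = 3.6/√49 = 0.5143.
Unpooled SE of the difference: √(0.155236 + 0.26450449) = 0.6479.
Margin of error = z* · SE = 1.645 × 0.6479 = 1.0658.
x̄₁ − x̄₂ = 51.1 − 50.1 = 1.0000.
CI: 1.0000 ± 1.0658 = (-0.0658, 2.0658).
The interval (-0.0658, 2.0658) contains 0, so the difference is not significant.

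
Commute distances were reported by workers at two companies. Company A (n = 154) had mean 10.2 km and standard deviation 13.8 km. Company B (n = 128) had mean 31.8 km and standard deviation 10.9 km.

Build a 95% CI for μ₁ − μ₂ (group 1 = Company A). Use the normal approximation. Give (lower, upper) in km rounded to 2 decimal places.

Per-group SEs: s₁/√n₁ = 13.8/√154 = 1.1120, s₂/√n₂ = 10.9/√128 = 0.9634.
Unpooled SE of the difference: √(1.236544 + 0.92813956) = 1.4713.
Margin of error = z* · SE = 1.960 × 1.4713 = 2.8837.
x̄₁ − x̄₂ = 10.2 − 31.8 = -21.6000.
CI: -21.6000 ± 2.8837 = (-24.48, -18.72).

(-24.48, -18.72)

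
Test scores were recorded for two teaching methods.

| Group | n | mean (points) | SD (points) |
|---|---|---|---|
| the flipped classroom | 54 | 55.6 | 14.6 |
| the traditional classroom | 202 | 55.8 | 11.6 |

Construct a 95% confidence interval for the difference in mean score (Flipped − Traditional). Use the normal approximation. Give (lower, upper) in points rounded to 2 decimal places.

(-4.41, 4.01)

Standard errors of each mean: 14.6/√54 = 1.9868 and 11.6/√202 = 0.8162.
SE(x̄₁ − x̄₂) = √(1.9868² + 0.8162²) = 2.1479 for independent samples with unequal variances.
With z* = 1.960, the margin is 1.960 × 2.1479 = 4.2099.
x̄₁ − x̄₂ = 55.6 − 55.8 = -0.2000; the interval is -0.2000 ± 4.2099 = (-4.41, 4.01).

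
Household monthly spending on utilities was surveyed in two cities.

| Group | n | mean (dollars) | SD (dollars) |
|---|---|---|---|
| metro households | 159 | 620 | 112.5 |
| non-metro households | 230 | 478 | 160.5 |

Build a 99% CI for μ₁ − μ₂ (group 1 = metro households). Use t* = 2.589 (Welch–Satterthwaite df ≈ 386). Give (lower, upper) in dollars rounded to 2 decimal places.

SE₁ = s₁/√n₁ = 112.5/√159 = 8.9218; SE₂ = 160.5/√230 = 10.5831.
Independent samples, unequal variances: SE_diff = √(SE₁² + SE₂²) = √(79.59851524 + 112.00200561) = 13.8420.
t* = 2.589, so margin of error = 2.589 × 13.8420 = 35.8369.
Difference in means = 620 − 478 = 142.0000.
142.0000 ± 35.8369 → (106.16, 177.84).

(106.16, 177.84)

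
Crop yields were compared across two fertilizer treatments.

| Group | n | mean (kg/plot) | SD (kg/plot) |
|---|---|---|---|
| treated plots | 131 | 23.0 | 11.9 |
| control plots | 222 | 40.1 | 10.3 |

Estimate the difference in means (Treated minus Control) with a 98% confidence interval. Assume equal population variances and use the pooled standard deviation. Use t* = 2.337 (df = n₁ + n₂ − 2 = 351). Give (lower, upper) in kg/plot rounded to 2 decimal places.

(-19.91, -14.29)

Pooled variance s_p² = [130·11.9² + 221·10.3²] / (131+222−2) = 119.2456, so s_p = 10.9200.
SE_diff = s_p·√(1/n₁ + 1/n₂) = 10.9200·√(1/131 + 1/222) = 1.2031.
t* = 2.337; margin = 2.337 × 1.2031 = 2.8116.
Difference = 23.0 − 40.1 = -17.1000.
-17.1000 ± 2.8116 → (-19.91, -14.29).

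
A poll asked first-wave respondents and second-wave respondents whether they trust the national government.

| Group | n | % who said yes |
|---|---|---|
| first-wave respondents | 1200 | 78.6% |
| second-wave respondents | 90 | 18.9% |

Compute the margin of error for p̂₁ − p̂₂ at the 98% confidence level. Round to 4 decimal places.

0.0999

SE₁ = √(p̂₁(1−p̂₁)/n₁) = √(0.7860·0.2140/1200) = 0.01184; SE₂ = √(0.1890·0.8110/90) = 0.04127.
Independent samples: SE of the difference = √(SE₁² + SE₂²) = √(0.0001401856 + 0.0017032129) = 0.04293.
z* for 98% confidence is 2.326, so the margin of error is 2.326 × 0.04293 = 0.09986.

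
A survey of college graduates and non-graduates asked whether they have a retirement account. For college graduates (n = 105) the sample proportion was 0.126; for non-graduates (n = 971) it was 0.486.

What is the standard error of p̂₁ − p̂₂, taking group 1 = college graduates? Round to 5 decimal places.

Each SE is √(p̂(1−p̂)/n): √(0.1260·0.8740/105) = 0.03239 and √(0.4860·0.5140/971) = 0.01604.
SE(p̂₁ − p̂₂) = √(SE₁² + SE₂²) = √(0.0010491121 + 0.0002572816) = 0.03614, since the two samples are independent.

0.03614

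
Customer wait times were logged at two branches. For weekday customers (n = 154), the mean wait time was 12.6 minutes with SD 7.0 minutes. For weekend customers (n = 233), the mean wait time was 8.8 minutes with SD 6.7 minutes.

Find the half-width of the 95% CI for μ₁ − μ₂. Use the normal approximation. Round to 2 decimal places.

SE₁ = s₁/√n₁ = 7.0/√154 = 0.5641; SE₂ = 6.7/√233 = 0.4389.
Independent samples, unequal variances: SE_diff = √(SE₁² + SE₂²) = √(0.31820881 + 0.19263321) = 0.7147.
z* = 1.960, so margin of error = 1.960 × 0.7147 = 1.4008.

1.40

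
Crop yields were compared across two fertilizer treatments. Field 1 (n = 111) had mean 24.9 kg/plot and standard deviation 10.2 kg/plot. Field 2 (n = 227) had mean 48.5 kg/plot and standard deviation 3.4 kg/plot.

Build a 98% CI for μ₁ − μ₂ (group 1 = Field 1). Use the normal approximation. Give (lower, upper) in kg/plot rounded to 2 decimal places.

Standard errors of each mean: 10.2/√111 = 0.9681 and 3.4/√227 = 0.2257.
SE(x̄₁ − x̄₂) = √(0.9681² + 0.2257²) = 0.9941 for independent samples with unequal variances.
With z* = 2.326, the margin is 2.326 × 0.9941 = 2.3123.
x̄₁ − x̄₂ = 24.9 − 48.5 = -23.6000; the interval is -23.6000 ± 2.3123 = (-25.91, -21.29).

(-25.91, -21.29)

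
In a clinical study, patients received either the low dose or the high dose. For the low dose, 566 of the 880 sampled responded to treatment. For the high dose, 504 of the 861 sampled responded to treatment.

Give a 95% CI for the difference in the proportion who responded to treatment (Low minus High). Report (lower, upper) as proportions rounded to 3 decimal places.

(0.012, 0.103)

Sample proportions: 566/880 = 0.6432, 504/861 = 0.5854.
Each SE is √(p̂(1−p̂)/n): √(0.6432·0.3568/880) = 0.01615 and √(0.5854·0.4146/861) = 0.01679.
SE(p̂₁ − p̂₂) = √(SE₁² + SE₂²) = √(0.0002608225 + 0.0002819041) = 0.02330, since the two samples are independent.
At 95% confidence z* = 1.960; margin = 1.960 × 0.02330 = 0.04567.
The difference is 0.6432 − 0.5854 = 0.0578, so the interval is 0.0578 ± 0.04567 = (0.012, 0.103).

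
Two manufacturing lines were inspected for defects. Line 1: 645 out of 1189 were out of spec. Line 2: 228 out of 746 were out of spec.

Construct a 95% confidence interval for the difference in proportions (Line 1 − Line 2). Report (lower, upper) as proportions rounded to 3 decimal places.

(0.193, 0.280)

Sample proportions: 645/1189 = 0.5425, 228/746 = 0.3056.
Each SE is √(p̂(1−p̂)/n): √(0.5425·0.4575/1189) = 0.01445 and √(0.3056·0.6944/746) = 0.01687.
SE(p̂₁ − p̂₂) = √(SE₁² + SE₂²) = √(0.0002088025 + 0.0002845969) = 0.02221, since the two samples are independent.
At 95% confidence z* = 1.960; margin = 1.960 × 0.02221 = 0.04353.
The difference is 0.5425 − 0.3056 = 0.2369, so the interval is 0.2369 ± 0.04353 = (0.193, 0.280).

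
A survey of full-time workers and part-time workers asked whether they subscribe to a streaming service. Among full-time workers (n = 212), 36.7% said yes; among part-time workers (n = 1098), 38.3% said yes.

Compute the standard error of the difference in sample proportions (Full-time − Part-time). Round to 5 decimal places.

0.03621

SE₁ = √(p̂₁(1−p̂₁)/n₁) = √(0.3670·0.6330/212) = 0.03310; SE₂ = √(0.3830·0.6170/1098) = 0.01467.
Independent samples: SE of the difference = √(SE₁² + SE₂²) = √(0.00109561 + 0.0002152089) = 0.03621.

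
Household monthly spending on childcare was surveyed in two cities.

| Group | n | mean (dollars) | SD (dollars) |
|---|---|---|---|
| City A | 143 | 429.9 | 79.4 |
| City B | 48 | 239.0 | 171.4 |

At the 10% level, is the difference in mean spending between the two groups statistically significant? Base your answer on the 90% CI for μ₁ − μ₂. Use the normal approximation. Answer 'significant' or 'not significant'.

Standard errors of each mean: 79.4/√143 = 6.6398 and 171.4/√48 = 24.7395.
SE(x̄₁ − x̄₂) = √(6.6398² + 24.7395²) = 25.6150 for independent samples with unequal variances.
With z* = 1.645, the margin is 1.645 × 25.6150 = 42.1367.
x̄₁ − x̄₂ = 429.9 − 239.0 = 190.9000; the interval is 190.9000 ± 42.1367 = (148.7633, 233.0367).
The interval (148.7633, 233.0367) does not contain 0, so the difference is significant.

significant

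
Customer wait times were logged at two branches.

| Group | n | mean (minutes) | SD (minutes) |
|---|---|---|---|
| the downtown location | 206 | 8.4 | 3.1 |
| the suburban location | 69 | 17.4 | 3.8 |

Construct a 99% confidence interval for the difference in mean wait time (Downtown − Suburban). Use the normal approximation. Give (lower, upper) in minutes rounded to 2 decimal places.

(-10.30, -7.70)

Standard errors of each mean: 3.1/√206 = 0.2160 and 3.8/√69 = 0.4575.
SE(x̄₁ − x̄₂) = √(0.2160² + 0.4575²) = 0.5059 for independent samples with unequal variances.
With z* = 2.576, the margin is 2.576 × 0.5059 = 1.3032.
x̄₁ − x̄₂ = 8.4 − 17.4 = -9.0000; the interval is -9.0000 ± 1.3032 = (-10.30, -7.70).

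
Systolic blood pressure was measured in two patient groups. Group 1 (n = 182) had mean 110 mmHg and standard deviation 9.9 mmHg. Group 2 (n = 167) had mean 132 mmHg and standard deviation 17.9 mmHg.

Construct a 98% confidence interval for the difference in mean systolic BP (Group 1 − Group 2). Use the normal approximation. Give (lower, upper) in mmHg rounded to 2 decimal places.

(-25.65, -18.35)

SE₁ = s₁/√n₁ = 9.9/√182 = 0.7338; SE₂ = 17.9/√167 = 1.3851.
Independent samples, unequal variances: SE_diff = √(SE₁² + SE₂²) = √(0.53846244 + 1.91850201) = 1.5675.
z* = 2.326, so margin of error = 2.326 × 1.5675 = 3.6460.
Difference in means = 110 − 132 = -22.0000.
-22.0000 ± 3.6460 → (-25.65, -18.35).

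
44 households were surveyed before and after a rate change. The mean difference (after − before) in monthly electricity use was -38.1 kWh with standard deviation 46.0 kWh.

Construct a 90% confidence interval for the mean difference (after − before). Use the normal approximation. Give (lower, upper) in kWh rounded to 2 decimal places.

(-49.51, -26.69)

Paired design: SE = s_d/√n = 46.0/√44 = 6.9348.
z* = 1.645; margin of error = 1.645 × 6.9348 = 11.4077.
-38.1 ± 11.4077 → (-49.51, -26.69).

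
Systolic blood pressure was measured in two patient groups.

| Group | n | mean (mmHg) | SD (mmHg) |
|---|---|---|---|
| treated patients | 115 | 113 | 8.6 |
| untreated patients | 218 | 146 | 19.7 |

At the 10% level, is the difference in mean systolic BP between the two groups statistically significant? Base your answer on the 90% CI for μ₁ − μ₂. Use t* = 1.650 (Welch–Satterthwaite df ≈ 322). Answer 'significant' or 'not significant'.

significant

Per-group SEs: s₁/√n₁ = 8.6/√115 = 0.8020, s₂/√n₂ = 19.7/√218 = 1.3343.
Unpooled SE of the difference: √(0.643204 + 1.78035649) = 1.5568.
Margin of error = t* · SE = 1.650 × 1.5568 = 2.5687.
x̄₁ − x̄₂ = 113 − 146 = -33.0000.
CI: -33.0000 ± 2.5687 = (-35.5687, -30.4313).
The interval (-35.5687, -30.4313) does not contain 0, so the difference is significant.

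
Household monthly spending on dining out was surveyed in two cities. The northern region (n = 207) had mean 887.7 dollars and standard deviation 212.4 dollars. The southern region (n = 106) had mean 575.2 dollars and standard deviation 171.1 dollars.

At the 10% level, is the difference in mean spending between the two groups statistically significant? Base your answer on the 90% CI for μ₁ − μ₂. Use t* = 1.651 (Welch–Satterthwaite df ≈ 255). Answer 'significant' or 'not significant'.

SE₁ = s₁/√n₁ = 212.4/√207 = 14.7628; SE₂ = 171.1/√106 = 16.6187.
Independent samples, unequal variances: SE_diff = √(SE₁² + SE₂²) = √(217.94026384 + 276.18118969) = 22.2288.
t* = 1.651, so margin of error = 1.651 × 22.2288 = 36.6997.
Difference in means = 887.7 − 575.2 = 312.5000.
312.5000 ± 36.6997 → (275.8003, 349.1997).
The interval (275.8003, 349.1997) does not contain 0, so the difference is significant.

significant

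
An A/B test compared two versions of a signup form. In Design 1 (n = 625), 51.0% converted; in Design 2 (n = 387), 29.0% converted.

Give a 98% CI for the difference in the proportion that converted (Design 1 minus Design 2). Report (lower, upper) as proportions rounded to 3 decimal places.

(0.149, 0.291)

The two standard errors are √(0.5100×0.4900/625) = 0.02000 and √(0.2900×0.7100/387) = 0.02307.
Because the samples are independent, SE_diff = √(0.02000² + 0.02307²) = 0.03053.
Using z* = 2.326 for 98%, ME = 2.326 × 0.03053 = 0.07101.
p̂₁ − p̂₂ = 0.2200; interval 0.2200 ± 0.07101 gives (0.149, 0.291).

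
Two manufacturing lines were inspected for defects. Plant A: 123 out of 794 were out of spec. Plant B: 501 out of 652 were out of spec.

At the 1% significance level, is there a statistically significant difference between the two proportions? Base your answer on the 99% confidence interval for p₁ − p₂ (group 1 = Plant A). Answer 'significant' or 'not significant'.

p̂₁ = 123/794 = 0.1549 and p̂₂ = 501/652 = 0.7684.
SE₁ = √(p̂₁(1−p̂₁)/n₁) = √(0.1549·0.8451/794) = 0.01284; SE₂ = √(0.7684·0.2316/652) = 0.01652.
Independent samples: SE of the difference = √(SE₁² + SE₂²) = √(0.0001648656 + 0.0002729104) = 0.02092.
z* for 99% confidence is 2.576, so the margin of error is 2.576 × 0.02092 = 0.05389.
Point estimate p̂₁ − p̂₂ = 0.1549 − 0.7684 = -0.6135.
-0.6135 ± 0.05389 → (-0.66739, -0.55961).
The interval (-0.66739, -0.55961) does not contain 0, so the difference is significant.

significant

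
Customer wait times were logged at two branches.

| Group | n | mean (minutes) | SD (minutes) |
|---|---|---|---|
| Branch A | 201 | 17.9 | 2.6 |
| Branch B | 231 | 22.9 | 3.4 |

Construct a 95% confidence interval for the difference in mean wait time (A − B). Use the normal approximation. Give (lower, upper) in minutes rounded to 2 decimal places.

(-5.57, -4.43)

Per-group SEs: s₁/√n₁ = 2.6/√201 = 0.1834, s₂/√n₂ = 3.4/√231 = 0.2237.
Unpooled SE of the difference: √(0.03363556 + 0.05004169) = 0.2893.
Margin of error = z* · SE = 1.960 × 0.2893 = 0.5670.
x̄₁ − x̄₂ = 17.9 − 22.9 = -5.0000.
CI: -5.0000 ± 0.5670 = (-5.57, -4.43).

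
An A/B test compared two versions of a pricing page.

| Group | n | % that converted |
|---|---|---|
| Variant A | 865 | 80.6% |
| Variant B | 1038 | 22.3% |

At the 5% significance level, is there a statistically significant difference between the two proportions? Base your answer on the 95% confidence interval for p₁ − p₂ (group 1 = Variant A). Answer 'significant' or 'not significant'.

SE₁ = √(p̂₁(1−p̂₁)/n₁) = √(0.8060·0.1940/865) = 0.01344; SE₂ = √(0.2230·0.7770/1038) = 0.01292.
Independent samples: SE of the difference = √(SE₁² + SE₂²) = √(0.0001806336 + 0.0001669264) = 0.01864.
z* for 95% confidence is 1.960, so the margin of error is 1.960 × 0.01864 = 0.03653.
Point estimate p̂₁ − p̂₂ = 0.8060 − 0.2230 = 0.5830.
0.5830 ± 0.03653 → (0.54647, 0.61953).
The interval (0.54647, 0.61953) does not contain 0, so the difference is significant.

significant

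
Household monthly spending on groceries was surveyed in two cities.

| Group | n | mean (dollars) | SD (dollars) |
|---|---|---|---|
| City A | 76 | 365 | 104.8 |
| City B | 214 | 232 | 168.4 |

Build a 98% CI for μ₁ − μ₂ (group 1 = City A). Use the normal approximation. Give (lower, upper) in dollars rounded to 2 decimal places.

(94.29, 171.71)

Per-group SEs: s₁/√n₁ = 104.8/√76 = 12.0214, s₂/√n₂ = 168.4/√214 = 11.5116.
Unpooled SE of the difference: √(144.51405796 + 132.51693456) = 16.6442.
Margin of error = z* · SE = 2.326 × 16.6442 = 38.7144.
x̄₁ − x̄₂ = 365 − 232 = 133.0000.
CI: 133.0000 ± 38.7144 = (94.29, 171.71).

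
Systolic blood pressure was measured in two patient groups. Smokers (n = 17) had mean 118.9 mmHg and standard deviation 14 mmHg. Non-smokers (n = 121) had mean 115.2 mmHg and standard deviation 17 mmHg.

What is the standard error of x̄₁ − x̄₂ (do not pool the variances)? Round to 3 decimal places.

3.731

Standard errors of each mean: 14/√17 = 3.3955 and 17/√121 = 1.5455.
SE(x̄₁ − x̄₂) = √(3.3955² + 1.5455²) = 3.7307 for independent samples with unequal variances.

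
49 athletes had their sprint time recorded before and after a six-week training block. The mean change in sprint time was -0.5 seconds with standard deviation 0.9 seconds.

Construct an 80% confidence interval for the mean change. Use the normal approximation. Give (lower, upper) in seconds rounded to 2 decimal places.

Paired design: SE = s_d/√n = 0.9/√49 = 0.1286.
z* = 1.282; margin of error = 1.282 × 0.1286 = 0.1649.
-0.5 ± 0.1649 → (-0.66, -0.34).

(-0.66, -0.34)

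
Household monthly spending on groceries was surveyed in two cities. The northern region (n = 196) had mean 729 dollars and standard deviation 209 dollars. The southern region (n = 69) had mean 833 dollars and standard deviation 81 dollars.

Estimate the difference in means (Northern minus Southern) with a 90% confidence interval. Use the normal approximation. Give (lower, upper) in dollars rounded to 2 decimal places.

Standard errors of each mean: 209/√196 = 14.9286 and 81/√69 = 9.7513.
SE(x̄₁ − x̄₂) = √(14.9286² + 9.7513²) = 17.8312 for independent samples with unequal variances.
With z* = 1.645, the margin is 1.645 × 17.8312 = 29.3323.
x̄₁ − x̄₂ = 729 − 833 = -104.0000; the interval is -104.0000 ± 29.3323 = (-133.33, -74.67).

(-133.33, -74.67)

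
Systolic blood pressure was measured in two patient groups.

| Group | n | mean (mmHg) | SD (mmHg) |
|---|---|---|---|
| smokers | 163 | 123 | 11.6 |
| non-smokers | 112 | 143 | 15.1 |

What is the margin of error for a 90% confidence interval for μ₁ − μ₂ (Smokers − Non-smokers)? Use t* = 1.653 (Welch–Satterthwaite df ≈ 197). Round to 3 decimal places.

SE₁ = s₁/√n₁ = 11.6/√163 = 0.9086; SE₂ = 15.1/√112 = 1.4268.
Independent samples, unequal variances: SE_diff = √(SE₁² + SE₂²) = √(0.82555396 + 2.03575824) = 1.6915.
t* = 1.653, so margin of error = 1.653 × 1.6915 = 2.7960.

2.796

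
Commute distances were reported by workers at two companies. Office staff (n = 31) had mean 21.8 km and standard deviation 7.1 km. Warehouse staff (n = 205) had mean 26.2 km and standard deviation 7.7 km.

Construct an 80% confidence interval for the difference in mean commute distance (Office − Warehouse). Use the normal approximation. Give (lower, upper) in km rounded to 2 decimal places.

Standard errors of each mean: 7.1/√31 = 1.2752 and 7.7/√205 = 0.5378.
SE(x̄₁ − x̄₂) = √(1.2752² + 0.5378²) = 1.3840 for independent samples with unequal variances.
With z* = 1.282, the margin is 1.282 × 1.3840 = 1.7743.
x̄₁ − x̄₂ = 21.8 − 26.2 = -4.4000; the interval is -4.4000 ± 1.7743 = (-6.17, -2.63).

(-6.17, -2.63)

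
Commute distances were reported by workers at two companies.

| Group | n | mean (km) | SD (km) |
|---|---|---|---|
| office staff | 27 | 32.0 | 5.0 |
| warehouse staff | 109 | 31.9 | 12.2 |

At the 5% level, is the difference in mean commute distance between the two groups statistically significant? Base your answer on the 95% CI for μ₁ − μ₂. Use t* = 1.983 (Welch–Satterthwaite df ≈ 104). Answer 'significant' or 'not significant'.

Per-group SEs: s₁/√n₁ = 5.0/√27 = 0.9623, s₂/√n₂ = 12.2/√109 = 1.1685.
Unpooled SE of the difference: √(0.92602129 + 1.36539225) = 1.5137.
Margin of error = t* · SE = 1.983 × 1.5137 = 3.0017.
x̄₁ − x̄₂ = 32.0 − 31.9 = 0.1000.
CI: 0.1000 ± 3.0017 = (-2.9017, 3.1017).
The interval (-2.9017, 3.1017) contains 0, so the difference is not significant.

not significant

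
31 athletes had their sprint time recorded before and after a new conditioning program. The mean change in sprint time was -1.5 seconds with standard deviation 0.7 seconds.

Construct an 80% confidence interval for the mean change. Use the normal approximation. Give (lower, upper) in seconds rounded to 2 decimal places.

Paired design: SE = s_d/√n = 0.7/√31 = 0.1257.
z* = 1.282; margin of error = 1.282 × 0.1257 = 0.1611.
-1.5 ± 0.1611 → (-1.66, -1.34).

(-1.66, -1.34)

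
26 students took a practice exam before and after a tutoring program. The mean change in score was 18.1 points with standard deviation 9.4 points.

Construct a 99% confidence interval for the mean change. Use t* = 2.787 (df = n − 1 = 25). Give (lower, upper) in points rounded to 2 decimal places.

Paired design: SE = s_d/√n = 9.4/√26 = 1.8435.
t* = 2.787; margin of error = 2.787 × 1.8435 = 5.1378.
18.1 ± 5.1378 → (12.96, 23.24).

(12.96, 23.24)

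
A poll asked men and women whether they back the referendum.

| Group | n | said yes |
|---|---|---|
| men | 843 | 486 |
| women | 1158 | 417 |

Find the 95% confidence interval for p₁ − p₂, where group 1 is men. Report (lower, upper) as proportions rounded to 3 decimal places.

(0.173, 0.260)

First, p̂₁ = 486/843 = 0.5765; p̂₂ = 417/1158 = 0.3601.
The two standard errors are √(0.5765×0.4235/843) = 0.01702 and √(0.3601×0.6399/1158) = 0.01411.
Because the samples are independent, SE_diff = √(0.01702² + 0.01411²) = 0.02211.
Using z* = 1.960 for 95%, ME = 1.960 × 0.02211 = 0.04334.
p̂₁ − p̂₂ = 0.2164; interval 0.2164 ± 0.04334 gives (0.173, 0.260).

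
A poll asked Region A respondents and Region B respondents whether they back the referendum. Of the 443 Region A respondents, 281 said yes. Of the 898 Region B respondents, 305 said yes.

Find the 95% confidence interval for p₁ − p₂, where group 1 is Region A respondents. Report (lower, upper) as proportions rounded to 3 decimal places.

First, p̂₁ = 281/443 = 0.6343; p̂₂ = 305/898 = 0.3396.
The two standard errors are √(0.6343×0.3657/443) = 0.02288 and √(0.3396×0.6604/898) = 0.01580.
Because the samples are independent, SE_diff = √(0.02288² + 0.01580²) = 0.02781.
Using z* = 1.960 for 95%, ME = 1.960 × 0.02781 = 0.05451.
p̂₁ − p̂₂ = 0.2947; interval 0.2947 ± 0.05451 gives (0.240, 0.349).

(0.240, 0.349)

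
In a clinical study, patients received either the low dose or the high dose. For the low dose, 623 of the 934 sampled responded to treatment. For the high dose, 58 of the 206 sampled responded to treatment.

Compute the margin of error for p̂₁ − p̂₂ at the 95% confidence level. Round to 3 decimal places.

0.068

p̂₁ = 623/934 = 0.6670 and p̂₂ = 58/206 = 0.2816.
SE₁ = √(p̂₁(1−p̂₁)/n₁) = √(0.6670·0.3330/934) = 0.01542; SE₂ = √(0.2816·0.7184/206) = 0.03134.
Independent samples: SE of the difference = √(SE₁² + SE₂²) = √(0.0002377764 + 0.0009821956) = 0.03493.
z* for 95% confidence is 1.960, so the margin of error is 1.960 × 0.03493 = 0.06846.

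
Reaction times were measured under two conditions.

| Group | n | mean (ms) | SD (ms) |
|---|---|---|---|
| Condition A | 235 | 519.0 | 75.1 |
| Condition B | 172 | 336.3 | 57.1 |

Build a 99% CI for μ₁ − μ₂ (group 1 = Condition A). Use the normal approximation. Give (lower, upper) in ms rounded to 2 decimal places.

(165.82, 199.58)

SE₁ = s₁/√n₁ = 75.1/√235 = 4.8990; SE₂ = 57.1/√172 = 4.3538.
Independent samples, unequal variances: SE_diff = √(SE₁² + SE₂²) = √(24.000201 + 18.95557444) = 6.5541.
z* = 2.576, so margin of error = 2.576 × 6.5541 = 16.8834.
Difference in means = 519.0 − 336.3 = 182.7000.
182.7000 ± 16.8834 → (165.82, 199.58).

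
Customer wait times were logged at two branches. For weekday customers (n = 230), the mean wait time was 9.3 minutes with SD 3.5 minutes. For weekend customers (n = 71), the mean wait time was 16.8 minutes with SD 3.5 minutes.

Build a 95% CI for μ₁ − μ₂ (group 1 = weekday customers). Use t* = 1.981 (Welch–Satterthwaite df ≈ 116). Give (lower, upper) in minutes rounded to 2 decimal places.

Standard errors of each mean: 3.5/√230 = 0.2308 and 3.5/√71 = 0.4154.
SE(x̄₁ − x̄₂) = √(0.2308² + 0.4154²) = 0.4752 for independent samples with unequal variances.
With t* = 1.981, the margin is 1.981 × 0.4752 = 0.9414.
x̄₁ − x̄₂ = 9.3 − 16.8 = -7.5000; the interval is -7.5000 ± 0.9414 = (-8.44, -6.56).

(-8.44, -6.56)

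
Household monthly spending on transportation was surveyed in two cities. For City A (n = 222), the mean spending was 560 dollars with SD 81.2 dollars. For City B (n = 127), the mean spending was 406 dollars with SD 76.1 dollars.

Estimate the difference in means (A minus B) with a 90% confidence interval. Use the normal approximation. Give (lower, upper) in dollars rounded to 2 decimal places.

SE₁ = s₁/√n₁ = 81.2/√222 = 5.4498; SE₂ = 76.1/√127 = 6.7528.
Independent samples, unequal variances: SE_diff = √(SE₁² + SE₂²) = √(29.70032004 + 45.60030784) = 8.6776.
z* = 1.645, so margin of error = 1.645 × 8.6776 = 14.2747.
Difference in means = 560 − 406 = 154.0000.
154.0000 ± 14.2747 → (139.73, 168.27).

(139.73, 168.27)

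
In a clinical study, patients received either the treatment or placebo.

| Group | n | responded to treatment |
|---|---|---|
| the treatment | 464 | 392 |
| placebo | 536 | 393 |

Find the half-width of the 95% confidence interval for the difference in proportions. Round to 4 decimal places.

0.0499

p̂₁ = 392/464 = 0.8448 and p̂₂ = 393/536 = 0.7332.
SE₁ = √(p̂₁(1−p̂₁)/n₁) = √(0.8448·0.1552/464) = 0.01681; SE₂ = √(0.7332·0.2668/536) = 0.01910.
Independent samples: SE of the difference = √(SE₁² + SE₂²) = √(0.0002825761 + 0.00036481) = 0.02544.
z* for 95% confidence is 1.960, so the margin of error is 1.960 × 0.02544 = 0.04986.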